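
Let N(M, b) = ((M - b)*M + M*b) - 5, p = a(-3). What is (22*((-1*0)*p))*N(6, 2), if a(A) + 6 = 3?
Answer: 0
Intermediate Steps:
a(A) = -3 (a(A) = -6 + 3 = -3)
p = -3
N(M, b) = -5 + M*b + M*(M - b) (N(M, b) = (M*(M - b) + M*b) - 5 = (M*b + M*(M - b)) - 5 = -5 + M*b + M*(M - b))
(22*((-1*0)*p))*N(6, 2) = (22*(-1*0*(-3)))*(-5 + 6²) = (22*(0*(-3)))*(-5 + 36) = (22*0)*31 = 0*31 = 0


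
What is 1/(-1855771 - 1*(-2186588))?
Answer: 1/330817 ≈ 3.0228e-6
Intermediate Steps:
1/(-1855771 - 1*(-2186588)) = 1/(-1855771 + 2186588) = 1/330817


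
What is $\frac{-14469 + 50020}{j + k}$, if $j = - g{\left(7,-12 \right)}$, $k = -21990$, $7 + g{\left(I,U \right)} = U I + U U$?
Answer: $- \frac{35551}{22043} \approx -1.6128$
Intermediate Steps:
$g{\left(I,U \right)} = -7 + U^{2} + I U$ ($g{\left(I,U \right)} = -7 + \left(U I + U U\right) = -7 + \left(I U + U^{2}\right) = -7 + \left(U^{2} + I U\right) = -7 + U^{2} + I U$)
$j = -53$ ($j = - (-7 + \left(-12\right)^{2} + 7 \left(-12\right)) = - (-7 + 144 - 84) = \left(-1\right) 53 = -53$)
$\frac{-14469 + 50020}{j + k} = \frac{-14469 + 50020}{-53 - 21990} = \frac{35551}{-22043} = 35551 \left(- \frac{1}{22043}\right) = - \frac{35551}{22043}$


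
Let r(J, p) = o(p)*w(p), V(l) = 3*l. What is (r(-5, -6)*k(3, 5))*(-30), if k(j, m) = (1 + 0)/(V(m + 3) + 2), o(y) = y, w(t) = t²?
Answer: 3240/13 ≈ 249.23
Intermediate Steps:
k(j, m) = 1/(11 + 3*m) (k(j, m) = (1 + 0)/(3*(m + 3) + 2) = 1/(3*(3 + m) + 2) = 1/((9 + 3*m) + 2) = 1/(11 + 3*m))
r(J, p) = p³ (r(J, p) = p*p² = p³)
(r(-5, -6)*k(3, 5))*(-30) = ((-6)³/(11 + 3*5))*(-30) = -216/(11 + 15)*(-30) = -216/26*(-30) = -216*1/26*(-30) = -108/13*(-30) = 3240/13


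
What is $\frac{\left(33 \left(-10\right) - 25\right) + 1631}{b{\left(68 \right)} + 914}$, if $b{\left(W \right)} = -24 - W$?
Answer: $\frac{638}{411} \approx 1.5523$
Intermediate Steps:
$\frac{\left(33 \left(-10\right) - 25\right) + 1631}{b{\left(68 \right)} + 914} = \frac{\left(33 \left(-10\right) - 25\right) + 1631}{\left(-24 - 68\right) + 914} = \frac{\left(-330 - 25\right) + 1631}{\left(-24 - 68\right) + 914} = \frac{-355 + 1631}{-92 + 914} = \frac{1276}{822} = 1276 \cdot \frac{1}{822} = \frac{638}{411}$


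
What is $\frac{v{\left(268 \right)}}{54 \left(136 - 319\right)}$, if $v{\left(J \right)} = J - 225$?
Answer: $- \frac{43}{9882} \approx -0.0043513$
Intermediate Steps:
$v{\left(J \right)} = -225 + J$
$\frac{v{\left(268 \right)}}{54 \left(136 - 319\right)} = \frac{-225 + 268}{54 \left(136 - 319\right)} = \frac{43}{54 \left(-183\right)} = \frac{43}{-9882} = 43 \left(- \frac{1}{9882}\right) = - \frac{43}{9882}$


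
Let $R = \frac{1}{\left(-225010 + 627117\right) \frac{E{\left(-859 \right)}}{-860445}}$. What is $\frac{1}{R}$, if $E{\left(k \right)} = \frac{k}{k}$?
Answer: $- \frac{402107}{860445} \approx -0.46732$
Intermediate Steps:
$E{\left(k \right)} = 1$
$R = - \frac{860445}{402107}$ ($R = \frac{1}{\left(-225010 + 627117\right) 1 \frac{1}{-860445}} = \frac{1}{402107 \cdot 1 \left(- \frac{1}{860445}\right)} = \frac{1}{402107 \left(- \frac{1}{860445}\right)} = \frac{1}{402107} \left(-860445\right) = - \frac{860445}{402107} \approx -2.1398$)
$\frac{1}{R} = \frac{1}{- \frac{860445}{402107}} = - \frac{402107}{860445}$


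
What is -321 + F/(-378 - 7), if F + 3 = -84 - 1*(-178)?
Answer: -17668/55 ≈ -321.24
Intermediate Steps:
F = 91 (F = -3 + (-84 - 1*(-178)) = -3 + (-84 + 178) = -3 + 94 = 91)
-321 + F/(-378 - 7) = -321 + 91/(-378 - 7) = -321 + 91/(-385) = -321 + 91*(-1/385) = -321 - 13/55 = -17668/55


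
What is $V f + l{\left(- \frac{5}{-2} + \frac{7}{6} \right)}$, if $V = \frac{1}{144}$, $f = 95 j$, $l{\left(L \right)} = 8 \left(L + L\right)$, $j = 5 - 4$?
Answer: $\frac{8543}{144} \approx 59.326$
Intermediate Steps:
$j = 1$ ($j = 5 - 4 = 1$)
$l{\left(L \right)} = 16 L$ ($l{\left(L \right)} = 8 \cdot 2 L = 16 L$)
$f = 95$ ($f = 95 \cdot 1 = 95$)
$V = \frac{1}{144} \approx 0.0069444$
$V f + l{\left(- \frac{5}{-2} + \frac{7}{6} \right)} = \frac{1}{144} \cdot 95 + 16 \left(- \frac{5}{-2} + \frac{7}{6}\right) = \frac{95}{144} + 16 \left(\left(-5\right) \left(- \frac{1}{2}\right) + 7 \cdot \frac{1}{6}\right) = \frac{95}{144} + 16 \left(\frac{5}{2} + \frac{7}{6}\right) = \frac{95}{144} + 16 \cdot \frac{11}{3} = \frac{95}{144} + \frac{176}{3} = \frac{8543}{144}$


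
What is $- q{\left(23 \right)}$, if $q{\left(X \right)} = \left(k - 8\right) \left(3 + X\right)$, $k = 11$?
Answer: $-78$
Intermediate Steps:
$q{\left(X \right)} = 9 + 3 X$ ($q{\left(X \right)} = \left(11 - 8\right) \left(3 + X\right) = 3 \left(3 + X\right) = 9 + 3 X$)
$- q{\left(23 \right)} = - (9 + 3 \cdot 23) = - (9 + 69) = \left(-1\right) 78 = -78$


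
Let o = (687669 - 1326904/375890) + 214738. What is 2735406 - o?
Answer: 344503660507/187945 ≈ 1.8330e+6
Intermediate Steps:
o = 169602220163/187945 (o = (687669 - 1326904*1/375890) + 214738 = (687669 - 663452/187945) + 214738 = 129243286753/187945 + 214738 = 169602220163/187945 ≈ 9.0240e+5)
2735406 - o = 2735406 - 1*169602220163/187945 = 2735406 - 169602220163/187945 = 344503660507/187945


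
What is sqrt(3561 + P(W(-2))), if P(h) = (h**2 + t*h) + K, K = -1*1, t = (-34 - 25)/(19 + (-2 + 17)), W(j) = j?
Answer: sqrt(1030999)/17 ≈ 59.728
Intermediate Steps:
t = -59/34 (t = -59/(19 + 15) = -59/34 ≈ -1.7353)
K = -1
P(h) = -1 + h**2 - 59*h/34 (P(h) = (h**2 - 59*h/34) - 1 = -1 + h**2 - 59*h/34)
sqrt(3561 + P(W(-2))) = sqrt(3561 + (-1 + (-2)**2 - 59/34*(-2))) = sqrt(3561 + (-1 + 4 + 59/17)) = sqrt(3561 + 110/17) = sqrt(60647/17) = sqrt(1030999)/17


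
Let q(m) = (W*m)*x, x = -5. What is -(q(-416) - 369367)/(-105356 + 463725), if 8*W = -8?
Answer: 371447/358369 ≈ 1.0365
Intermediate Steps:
W = -1 (W = (⅛)*(-8) = -1)
q(m) = 5*m (q(m) = -m*(-5) = 5*m)
-(q(-416) - 369367)/(-105356 + 463725) = -(5*(-416) - 369367)/(-105356 + 463725) = -(-2080 - 369367)/358369 = -(-371447)/358369 = -1*(-371447/358369) = 371447/358369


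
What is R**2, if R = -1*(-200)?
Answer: 40000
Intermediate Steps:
R = 200
R**2 = 200**2 = 40000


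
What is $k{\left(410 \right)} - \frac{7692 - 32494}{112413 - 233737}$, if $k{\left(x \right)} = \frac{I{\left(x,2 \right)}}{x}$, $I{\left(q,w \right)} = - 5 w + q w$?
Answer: $\frac{4405181}{2487142} \approx 1.7712$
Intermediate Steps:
$k{\left(x \right)} = \frac{-10 + 2 x}{x}$ ($k{\left(x \right)} = \frac{2 \left(-5 + x\right)}{x} = \frac{-10 + 2 x}{x}$)
$k{\left(410 \right)} - \frac{7692 - 32494}{112413 - 233737} = \left(2 - \frac{10}{410}\right) - \frac{7692 - 32494}{112413 - 233737} = \left(2 - \frac{1}{41}\right) - - \frac{24802}{-121324} = \left(2 - \frac{1}{41}\right) - \left(-24802\right) \left(- \frac{1}{121324}\right) = \frac{81}{41} - \frac{12401}{60662} = \frac{4405181}{2487142}$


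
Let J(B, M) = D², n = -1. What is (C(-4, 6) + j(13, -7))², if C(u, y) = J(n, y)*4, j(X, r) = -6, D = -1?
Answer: 4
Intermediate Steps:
J(B, M) = 1 (J(B, M) = (-1)² = 1)
C(u, y) = 4 (C(u, y) = 1*4 = 4)
(C(-4, 6) + j(13, -7))² = (4 - 6)² = (-2)² = 4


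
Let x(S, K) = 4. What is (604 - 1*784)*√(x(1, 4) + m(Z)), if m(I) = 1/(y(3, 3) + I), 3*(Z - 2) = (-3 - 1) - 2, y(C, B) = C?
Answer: -60*√39 ≈ -374.70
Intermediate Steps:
Z = 0 (Z = 2 + ((-3 - 1) - 2)/3 = 2 + (-4 - 2)/3 = 2 + (⅓)*(-6) = 2 - 2 = 0)
m(I) = 1/(3 + I)
(604 - 1*784)*√(x(1, 4) + m(Z)) = (604 - 1*784)*√(4 + 1/(3 + 0)) = (604 - 784)*√(4 + 1/3) = -180*√(4 + ⅓) = -60*√39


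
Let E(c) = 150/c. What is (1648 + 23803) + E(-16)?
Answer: 203533/8 ≈ 25442.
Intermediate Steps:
(1648 + 23803) + E(-16) = (1648 + 23803) + 150/(-16) = 25451 + 150*(-1/16) = 25451 - 75/8 = 203533/8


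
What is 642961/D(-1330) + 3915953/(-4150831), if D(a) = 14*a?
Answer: -2741737495451/77288473220 ≈ -35.474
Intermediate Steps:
642961/D(-1330) + 3915953/(-4150831) = 642961/((14*(-1330))) + 3915953/(-4150831) = 642961/(-18620) + 3915953*(-1/4150831) = 642961*(-1/18620) - 3915953/4150831 = -642961/18620 - 3915953/4150831 = -2741737495451/77288473220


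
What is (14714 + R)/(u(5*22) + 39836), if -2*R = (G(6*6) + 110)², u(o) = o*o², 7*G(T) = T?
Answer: 99042/16792741 ≈ 0.0058979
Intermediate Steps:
G(T) = T/7
u(o) = o³
R = -324818/49 (R = -((6*6)/7 + 110)²/2 = -((⅐)*36 + 110)²/2 = -(36/7 + 110)²/2 = -(806/7)²/2 = -½*649636/49 = -324818/49 ≈ -6628.9)
(14714 + R)/(u(5*22) + 39836) = (14714 - 324818/49)/((5*22)³ + 39836) = 396168/(49*(110³ + 39836)) = 396168/(49*(1331000 + 39836)) = (396168/49)/1370836 = (396168/49)*(1/1370836) = 99042/16792741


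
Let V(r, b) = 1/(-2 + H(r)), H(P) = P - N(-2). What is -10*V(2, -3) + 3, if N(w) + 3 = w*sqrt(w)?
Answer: (I + 6*sqrt(2))/(-3*I + 2*sqrt(2)) ≈ 1.2353 + 1.6638*I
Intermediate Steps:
N(w) = -3 + w**(3/2) (N(w) = -3 + w*sqrt(w) = -3 + w**(3/2))
H(P) = 3 + P + 2*I*sqrt(2) (H(P) = P - (-3 + (-2)**(3/2)) = P - (-3 - 2*I*sqrt(2)) = P + (3 + 2*I*sqrt(2)) = 3 + P + 2*I*sqrt(2))
V(r, b) = 1/(1 + r + 2*I*sqrt(2)) (V(r, b) = 1/(-2 + (3 + r + 2*I*sqrt(2))) = 1/(1 + r + 2*I*sqrt(2)))
-10*V(2, -3) + 3 = -10/(1 + 2 + 2*I*sqrt(2)) + 3 = -10/(3 + 2*I*sqrt(2)) + 3 = 3 - 10/(3 + 2*I*sqrt(2))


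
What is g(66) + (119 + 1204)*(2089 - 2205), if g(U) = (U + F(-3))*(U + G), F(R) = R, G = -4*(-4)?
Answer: -148302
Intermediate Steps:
G = 16
g(U) = (-3 + U)*(16 + U) (g(U) = (U - 3)*(U + 16) = (-3 + U)*(16 + U))
g(66) + (119 + 1204)*(2089 - 2205) = (-48 + 66² + 13*66) + (119 + 1204)*(2089 - 2205) = (-48 + 4356 + 858) + 1323*(-116) = 5166 - 153468 = -148302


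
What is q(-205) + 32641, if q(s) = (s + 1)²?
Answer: 74257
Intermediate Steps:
q(s) = (1 + s)²
q(-205) + 32641 = (1 - 205)² + 32641 = (-204)² + 32641 = 41616 + 32641 = 74257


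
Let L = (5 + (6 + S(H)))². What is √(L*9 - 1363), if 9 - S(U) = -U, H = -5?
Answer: √662 ≈ 25.729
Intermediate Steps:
S(U) = 9 + U (S(U) = 9 - (-1)*U = 9 + U)
L = 225 (L = (5 + (6 + (9 - 5)))² = (5 + (6 + 4))² = (5 + 10)² = 15² = 225)
√(L*9 - 1363) = √(225*9 - 1363) = √(2025 - 1363) = √662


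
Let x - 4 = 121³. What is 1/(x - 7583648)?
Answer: -1/5812083 ≈ -1.7206e-7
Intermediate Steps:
x = 1771565 (x = 4 + 121³ = 4 + 1771561 = 1771565)
1/(x - 7583648) = 1/(1771565 - 7583648) = 1/(-5812083) = -1/5812083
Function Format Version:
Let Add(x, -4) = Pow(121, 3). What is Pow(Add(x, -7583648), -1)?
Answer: Rational(-1, 5812083) ≈ -1.7206e-7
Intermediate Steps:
x = 1771565 (x = Add(4, Pow(121, 3)) = Add(4, 1771561) = 1771565)
Pow(Add(x, -7583648), -1) = Pow(Add(1771565, -7583648), -1) = Pow(-5812083, -1) = Rational(-1, 5812083)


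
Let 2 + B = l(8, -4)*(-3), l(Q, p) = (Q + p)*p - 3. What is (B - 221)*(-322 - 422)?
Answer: 123504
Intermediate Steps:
l(Q, p) = -3 + p*(Q + p) (l(Q, p) = p*(Q + p) - 3 = -3 + p*(Q + p))
B = 55 (B = -2 + (-3 + (-4)² + 8*(-4))*(-3) = -2 + (-3 + 16 - 32)*(-3) = -2 - 19*(-3) = -2 + 57 = 55)
(B - 221)*(-322 - 422) = (55 - 221)*(-322 - 422) = -166*(-744) = 123504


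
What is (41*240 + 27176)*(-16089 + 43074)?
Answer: 998876760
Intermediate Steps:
(41*240 + 27176)*(-16089 + 43074) = (9840 + 27176)*26985 = 37016*26985 = 998876760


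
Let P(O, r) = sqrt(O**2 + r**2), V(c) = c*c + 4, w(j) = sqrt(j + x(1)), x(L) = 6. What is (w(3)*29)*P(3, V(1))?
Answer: 87*sqrt(34) ≈ 507.29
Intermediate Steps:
w(j) = sqrt(6 + j) (w(j) = sqrt(j + 6) = sqrt(6 + j))
V(c) = 4 + c**2 (V(c) = c**2 + 4 = 4 + c**2)
(w(3)*29)*P(3, V(1)) = (sqrt(6 + 3)*29)*sqrt(3**2 + (4 + 1**2)**2) = (sqrt(9)*29)*sqrt(9 + (4 + 1)**2) = (3*29)*sqrt(9 + 5**2) = 87*sqrt(9 + 25) = 87*sqrt(34)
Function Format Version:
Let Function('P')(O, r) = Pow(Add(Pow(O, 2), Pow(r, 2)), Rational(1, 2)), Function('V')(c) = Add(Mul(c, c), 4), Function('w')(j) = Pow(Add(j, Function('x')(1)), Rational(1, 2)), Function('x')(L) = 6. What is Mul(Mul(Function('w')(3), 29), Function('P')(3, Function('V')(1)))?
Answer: Mul(87, Pow(34, Rational(1, 2))) ≈ 507.29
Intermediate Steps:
Function('w')(j) = Pow(Add(6, j), Rational(1, 2)) (Function('w')(j) = Pow(Add(j, 6), Rational(1, 2)) = Pow(Add(6, j), Rational(1, 2)))
Function('V')(c) = Add(4, Pow(c, 2)) (Function('V')(c) = Add(Pow(c, 2), 4) = Add(4, Pow(c, 2)))
Mul(Mul(Function('w')(3), 29), Function('P')(3, Function('V')(1))) = Mul(Mul(Pow(Add(6, 3), Rational(1, 2)), 29), Pow(Add(Pow(3, 2), Pow(Add(4, Pow(1, 2)), 2)), Rational(1, 2))) = Mul(Mul(Pow(9, Rational(1, 2)), 29), Pow(Add(9, Pow(Add(4, 1), 2)), Rational(1, 2))) = Mul(Mul(3, 29), Pow(Add(9, Pow(5, 2)), Rational(1, 2))) = Mul(87, Pow(Add(9, 25), Rational(1, 2))) = Mul(87, Pow(34, Rational(1, 2)))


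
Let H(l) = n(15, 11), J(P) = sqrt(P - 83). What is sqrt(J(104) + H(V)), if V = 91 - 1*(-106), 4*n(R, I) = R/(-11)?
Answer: sqrt(-165 + 484*sqrt(21))/22 ≈ 2.0595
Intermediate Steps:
n(R, I) = -R/44 (n(R, I) = (R/(-11))/4 = (R*(-1/11))/4 = (-R/11)/4 = -R/44)
J(P) = sqrt(-83 + P)
V = 197 (V = 91 + 106 = 197)
H(l) = -15/44 (H(l) = -1/44*15 = -15/44)
sqrt(J(104) + H(V)) = sqrt(sqrt(-83 + 104) - 15/44) = sqrt(sqrt(21) - 15/44) = sqrt(-15/44 + sqrt(21))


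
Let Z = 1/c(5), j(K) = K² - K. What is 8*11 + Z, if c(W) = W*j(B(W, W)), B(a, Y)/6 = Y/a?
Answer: 13201/150 ≈ 88.007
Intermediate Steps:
B(a, Y) = 6*Y/a (B(a, Y) = 6*(Y/a) = 6*Y/a)
c(W) = 30*W (c(W) = W*((6*W/W)*(-1 + 6*W/W)) = W*(6*(-1 + 6)) = W*(6*5) = W*30 = 30*W)
Z = 1/150 (Z = 1/(30*5) = 1/150 ≈ 0.0066667)
8*11 + Z = 8*11 + 1/150 = 88 + 1/150 = 13201/150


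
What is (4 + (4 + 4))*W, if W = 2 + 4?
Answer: 72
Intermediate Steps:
W = 6
(4 + (4 + 4))*W = (4 + (4 + 4))*6 = (4 + 8)*6 = 12*6 = 72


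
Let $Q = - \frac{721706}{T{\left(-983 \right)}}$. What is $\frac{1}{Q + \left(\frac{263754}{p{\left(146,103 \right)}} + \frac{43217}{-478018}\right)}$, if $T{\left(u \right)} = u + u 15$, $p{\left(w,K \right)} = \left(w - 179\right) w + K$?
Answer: $- \frac{8862157348840}{89889326120509} \approx -0.09859$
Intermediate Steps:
$p{\left(w,K \right)} = K + w \left(-179 + w\right)$ ($p{\left(w,K \right)} = \left(-179 + w\right) w + K = w \left(-179 + w\right) + K = K + w \left(-179 + w\right)$)
$T{\left(u \right)} = 16 u$ ($T{\left(u \right)} = u + 15 u = 16 u$)
$Q = \frac{360853}{7864}$ ($Q = - \frac{721706}{16 \left(-983\right)} = - \frac{721706}{-15728} = \left(-721706\right) \left(- \frac{1}{15728}\right) = \frac{360853}{7864} \approx 45.887$)
$\frac{1}{Q + \left(\frac{263754}{p{\left(146,103 \right)}} + \frac{43217}{-478018}\right)} = \frac{1}{\frac{360853}{7864} + \left(\frac{263754}{103 + 146^{2} - 26134} + \frac{43217}{-478018}\right)} = \frac{1}{\frac{360853}{7864} + \left(\frac{263754}{103 + 21316 - 26134} + 43217 \left(- \frac{1}{478018}\right)\right)} = \frac{1}{\frac{360853}{7864} + \left(\frac{263754}{-4715} - \frac{43217}{478018}\right)} = \frac{1}{\frac{360853}{7864} + \left(263754 \left(- \frac{1}{4715}\right) - \frac{43217}{478018}\right)} = \frac{1}{\frac{360853}{7864} - \frac{126282927727}{2253854870}} = \frac{1}{- \frac{89889326120509}{8862157348840}} = - \frac{8862157348840}{89889326120509}$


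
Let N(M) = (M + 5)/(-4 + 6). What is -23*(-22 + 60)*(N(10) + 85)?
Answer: -80845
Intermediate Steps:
N(M) = 5/2 + M/2 (N(M) = (5 + M)/2 = (5 + M)*(1/2) = 5/2 + M/2)
-23*(-22 + 60)*(N(10) + 85) = -23*(-22 + 60)*((5/2 + (1/2)*10) + 85) = -874*((5/2 + 5) + 85) = -874*(15/2 + 85) = -874*185/2 = -23*3515 = -80845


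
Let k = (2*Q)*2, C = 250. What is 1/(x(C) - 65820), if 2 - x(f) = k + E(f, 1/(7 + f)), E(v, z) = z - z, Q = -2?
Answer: -1/65810 ≈ -1.5195e-5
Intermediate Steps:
E(v, z) = 0
k = -8 (k = (2*(-2))*2 = -4*2 = -8)
x(f) = 10 (x(f) = 2 - (-8 + 0) = 2 - 1*(-8) = 2 + 8 = 10)
1/(x(C) - 65820) = 1/(10 - 65820) = 1/(-65810) = -1/65810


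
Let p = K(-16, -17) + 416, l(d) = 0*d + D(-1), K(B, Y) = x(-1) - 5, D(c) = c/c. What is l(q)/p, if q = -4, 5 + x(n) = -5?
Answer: 1/401 ≈ 0.0024938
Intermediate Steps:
x(n) = -10 (x(n) = -5 - 5 = -10)
D(c) = 1
K(B, Y) = -15 (K(B, Y) = -10 - 5 = -15)
l(d) = 1 (l(d) = 0*d + 1 = 0 + 1 = 1)
p = 401 (p = -15 + 416 = 401)
l(q)/p = 1/401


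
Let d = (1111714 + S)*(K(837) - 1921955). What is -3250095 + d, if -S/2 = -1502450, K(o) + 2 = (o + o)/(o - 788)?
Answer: -387679067629121/49 ≈ -7.9118e+12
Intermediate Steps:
K(o) = -2 + 2*o/(-788 + o) (K(o) = -2 + (o + o)/(o - 788) = -2 + (2*o)/(-788 + o) = -2 + 2*o/(-788 + o))
S = 3004900 (S = -2*(-1502450) = 3004900)
d = -387678908374466/49 (d = (1111714 + 3004900)*(1576/(-788 + 837) - 1921955) = 4116614*(1576/49 - 1921955) = 4116614*(-94174219/49) = -387678908374466/49 ≈ -7.9118e+12)
-3250095 + d = -3250095 - 387678908374466/49 = -387679067629121/49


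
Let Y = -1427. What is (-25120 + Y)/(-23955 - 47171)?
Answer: 26547/71126 ≈ 0.37324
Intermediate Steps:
(-25120 + Y)/(-23955 - 47171) = (-25120 - 1427)/(-23955 - 47171) = -26547/(-71126) = -26547*(-1/71126) = 26547/71126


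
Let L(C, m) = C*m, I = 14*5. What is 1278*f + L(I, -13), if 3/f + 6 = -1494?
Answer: -228139/250 ≈ -912.56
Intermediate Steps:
f = -1/500 (f = 3/(-6 - 1494) = 3/(-1500) = 3*(-1/1500) = -1/500 ≈ -0.0020000)
I = 70
1278*f + L(I, -13) = 1278*(-1/500) + 70*(-13) = -639/250 - 910 = -228139/250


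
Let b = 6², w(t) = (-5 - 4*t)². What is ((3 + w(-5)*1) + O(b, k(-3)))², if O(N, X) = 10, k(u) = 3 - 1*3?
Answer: 56644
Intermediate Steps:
k(u) = 0 (k(u) = 3 - 3 = 0)
b = 36
((3 + w(-5)*1) + O(b, k(-3)))² = ((3 + (5 + 4*(-5))²*1) + 10)² = ((3 + (5 - 20)²*1) + 10)² = ((3 + (-15)²*1) + 10)² = ((3 + 225*1) + 10)² = ((3 + 225) + 10)² = (228 + 10)² = 238² = 56644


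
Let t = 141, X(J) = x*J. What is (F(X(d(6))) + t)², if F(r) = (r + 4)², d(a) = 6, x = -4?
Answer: 292681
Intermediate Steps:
X(J) = -4*J
F(r) = (4 + r)²
(F(X(d(6))) + t)² = ((4 - 4*6)² + 141)² = ((4 - 24)² + 141)² = ((-20)² + 141)² = (400 + 141)² = 541² = 292681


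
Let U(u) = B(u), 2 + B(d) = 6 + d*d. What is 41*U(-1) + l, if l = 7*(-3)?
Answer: 184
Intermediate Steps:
l = -21
B(d) = 4 + d**2 (B(d) = -2 + (6 + d*d) = -2 + (6 + d**2) = 4 + d**2)
U(u) = 4 + u**2
41*U(-1) + l = 41*(4 + (-1)**2) - 21 = 41*(4 + 1) - 21 = 41*5 - 21 = 205 - 21 = 184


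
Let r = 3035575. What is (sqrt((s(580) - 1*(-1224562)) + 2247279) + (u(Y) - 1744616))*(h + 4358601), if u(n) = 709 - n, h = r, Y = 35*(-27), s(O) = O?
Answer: -12887767789312 + 7394176*sqrt(3472421) ≈ -1.2874e+13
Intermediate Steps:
Y = -945
h = 3035575
(sqrt((s(580) - 1*(-1224562)) + 2247279) + (u(Y) - 1744616))*(h + 4358601) = (sqrt((580 - 1*(-1224562)) + 2247279) + ((709 - 1*(-945)) - 1744616))*(3035575 + 4358601) = (sqrt((580 + 1224562) + 2247279) + ((709 + 945) - 1744616))*7394176 = (sqrt(1225142 + 2247279) + (1654 - 1744616))*7394176 = (sqrt(3472421) - 1742962)*7394176 = (-1742962 + sqrt(3472421))*7394176 = -12887767789312 + 7394176*sqrt(3472421)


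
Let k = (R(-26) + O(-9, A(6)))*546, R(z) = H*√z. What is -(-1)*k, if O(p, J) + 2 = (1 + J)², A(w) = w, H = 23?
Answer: 25662 + 12558*I*√26 ≈ 25662.0 + 64034.0*I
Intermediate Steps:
R(z) = 23*√z
O(p, J) = -2 + (1 + J)²
k = 25662 + 12558*I*√26 (k = (23*√(-26) + (-2 + (1 + 6)²))*546 = (23*(I*√26) + (-2 + 7²))*546 = (23*I*√26 + (-2 + 49))*546 = (23*I*√26 + 47)*546 = (47 + 23*I*√26)*546 = 25662 + 12558*I*√26 ≈ 25662.0 + 64034.0*I)
-(-1)*k = -(-1)*(25662 + 12558*I*√26) = -(-25662 - 12558*I*√26) = 25662 + 12558*I*√26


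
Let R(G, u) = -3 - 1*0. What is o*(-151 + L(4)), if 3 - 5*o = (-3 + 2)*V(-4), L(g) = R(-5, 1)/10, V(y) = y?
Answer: 1513/50 ≈ 30.260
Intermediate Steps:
R(G, u) = -3 (R(G, u) = -3 + 0 = -3)
L(g) = -3/10
o = -1/5 (o = 3/5 - (-3 + 2)*(-4)/5 = 3/5 - (-1)*(-4)/5 = 3/5 - 1/5*4 = 3/5 - 4/5 = -1/5 ≈ -0.20000)
o*(-151 + L(4)) = -(-151 - 3/10)/5 = -1/5*(-1513/10) = 1513/50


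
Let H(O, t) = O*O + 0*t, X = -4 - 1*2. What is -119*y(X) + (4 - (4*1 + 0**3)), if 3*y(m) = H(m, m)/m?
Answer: 238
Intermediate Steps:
X = -6 (X = -4 - 2 = -6)
H(O, t) = O**2 (H(O, t) = O**2 + 0 = O**2)
y(m) = m/3 (y(m) = (m**2/m)/3 = m/3)
-119*y(X) + (4 - (4*1 + 0**3)) = -119*(-6)/3 + (4 - (4*1 + 0**3)) = -119*(-2) + (4 - (4 + 0)) = 238 + (4 - 1*4) = 238 + (4 - 4) = 238 + 0 = 238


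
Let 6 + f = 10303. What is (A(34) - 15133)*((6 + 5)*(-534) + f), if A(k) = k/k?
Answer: -66928836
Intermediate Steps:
f = 10297 (f = -6 + 10303 = 10297)
A(k) = 1
(A(34) - 15133)*((6 + 5)*(-534) + f) = (1 - 15133)*((6 + 5)*(-534) + 10297) = -15132*(11*(-534) + 10297) = -15132*(-5874 + 10297) = -15132*4423 = -66928836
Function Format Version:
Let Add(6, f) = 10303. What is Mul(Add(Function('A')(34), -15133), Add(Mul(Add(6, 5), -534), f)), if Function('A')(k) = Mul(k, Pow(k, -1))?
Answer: -66928836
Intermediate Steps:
f = 10297 (f = Add(-6, 10303) = 10297)
Function('A')(k) = 1
Mul(Add(Function('A')(34), -15133), Add(Mul(Add(6, 5), -534), f)) = Mul(Add(1, -15133), Add(Mul(Add(6, 5), -534), 10297)) = Mul(-15132, Add(Mul(11, -534), 10297)) = Mul(-15132, Add(-5874, 10297)) = Mul(-15132, 4423) = -66928836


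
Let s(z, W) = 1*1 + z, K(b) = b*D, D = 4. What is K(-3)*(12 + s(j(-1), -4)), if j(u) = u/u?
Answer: -168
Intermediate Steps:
K(b) = 4*b (K(b) = b*4 = 4*b)
j(u) = 1
s(z, W) = 1 + z
K(-3)*(12 + s(j(-1), -4)) = (4*(-3))*(12 + (1 + 1)) = -12*(12 + 2) = -12*14 = -168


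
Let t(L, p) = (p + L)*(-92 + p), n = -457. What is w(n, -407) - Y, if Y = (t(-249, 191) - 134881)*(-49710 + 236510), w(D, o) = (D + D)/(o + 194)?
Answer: 5595164174114/213 ≈ 2.6268e+10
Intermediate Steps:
w(D, o) = 2*D/(194 + o) (w(D, o) = (2*D)/(194 + o) = 2*D/(194 + o))
t(L, p) = (-92 + p)*(L + p) (t(L, p) = (L + p)*(-92 + p) = (-92 + p)*(L + p))
Y = -26268376400 (Y = ((191² - 92*(-249) - 92*191 - 249*191) - 134881)*(-49710 + 236510) = ((36481 + 22908 - 17572 - 47559) - 134881)*186800 = (-5742 - 134881)*186800 = -140623*186800 = -26268376400)
w(n, -407) - Y = 2*(-457)/(194 - 407) - 1*(-26268376400) = 2*(-457)/(-213) + 26268376400 = 2*(-457)*(-1/213) + 26268376400 = 914/213 + 26268376400 = 5595164174114/213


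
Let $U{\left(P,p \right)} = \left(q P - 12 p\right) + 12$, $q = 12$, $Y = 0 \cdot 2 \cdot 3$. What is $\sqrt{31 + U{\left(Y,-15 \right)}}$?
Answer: $\sqrt{223} \approx 14.933$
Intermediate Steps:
$Y = 0$ ($Y = 0 \cdot 3 = 0$)
$U{\left(P,p \right)} = 12 - 12 p + 12 P$ ($U{\left(P,p \right)} = \left(12 P - 12 p\right) + 12 = \left(- 12 p + 12 P\right) + 12 = 12 - 12 p + 12 P$)
$\sqrt{31 + U{\left(Y,-15 \right)}} = \sqrt{31 + \left(12 - -180 + 12 \cdot 0\right)} = \sqrt{31 + \left(12 + 180 + 0\right)} = \sqrt{31 + 192} = \sqrt{223}$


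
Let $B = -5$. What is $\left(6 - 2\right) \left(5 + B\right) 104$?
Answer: $0$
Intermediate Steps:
$\left(6 - 2\right) \left(5 + B\right) 104 = \left(6 - 2\right) \left(5 - 5\right) 104 = 4 \cdot 0 \cdot 104 = 0 \cdot 104 = 0$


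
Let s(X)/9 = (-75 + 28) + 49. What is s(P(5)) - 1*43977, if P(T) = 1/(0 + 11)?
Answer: -43959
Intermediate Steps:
P(T) = 1/11
s(X) = 18 (s(X) = 9*((-75 + 28) + 49) = 9*(-47 + 49) = 9*2 = 18)
s(P(5)) - 1*43977 = 18 - 1*43977 = 18 - 43977 = -43959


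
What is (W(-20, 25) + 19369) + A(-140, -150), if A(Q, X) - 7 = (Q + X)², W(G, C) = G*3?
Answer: 103416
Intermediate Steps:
W(G, C) = 3*G
A(Q, X) = 7 + (Q + X)²
(W(-20, 25) + 19369) + A(-140, -150) = (3*(-20) + 19369) + (7 + (-140 - 150)²) = (-60 + 19369) + (7 + (-290)²) = 19309 + (7 + 84100) = 19309 + 84107 = 103416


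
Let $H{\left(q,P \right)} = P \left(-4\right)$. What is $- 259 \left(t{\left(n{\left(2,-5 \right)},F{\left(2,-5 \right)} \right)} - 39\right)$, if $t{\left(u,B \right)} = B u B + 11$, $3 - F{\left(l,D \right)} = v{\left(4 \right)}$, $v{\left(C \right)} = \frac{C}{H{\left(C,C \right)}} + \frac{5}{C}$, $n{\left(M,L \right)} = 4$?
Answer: $3108$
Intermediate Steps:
$H{\left(q,P \right)} = - 4 P$
$v{\left(C \right)} = - \frac{1}{4} + \frac{5}{C}$ ($v{\left(C \right)} = \frac{C}{\left(-4\right) C} + \frac{5}{C} = C \left(- \frac{1}{4 C}\right) + \frac{5}{C} = - \frac{1}{4} + \frac{5}{C}$)
$F{\left(l,D \right)} = 2$ ($F{\left(l,D \right)} = 3 - \frac{20 - 4}{4 \cdot 4} = 3 - \frac{1}{4} \cdot \frac{1}{4} \left(20 - 4\right) = 3 - \frac{1}{4} \cdot \frac{1}{4} \cdot 16 = 3 - 1 = 2$)
$t{\left(u,B \right)} = 11 + u B^{2}$ ($t{\left(u,B \right)} = u B^{2} + 11 = 11 + u B^{2}$)
$- 259 \left(t{\left(n{\left(2,-5 \right)},F{\left(2,-5 \right)} \right)} - 39\right) = - 259 \left(\left(11 + 4 \cdot 2^{2}\right) - 39\right) = - 259 \left(\left(11 + 4 \cdot 4\right) - 39\right) = - 259 \left(\left(11 + 16\right) - 39\right) = - 259 \left(27 - 39\right) = \left(-259\right) \left(-12\right) = 3108$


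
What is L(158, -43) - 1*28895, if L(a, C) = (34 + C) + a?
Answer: -28746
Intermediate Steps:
L(a, C) = 34 + C + a
L(158, -43) - 1*28895 = (34 - 43 + 158) - 1*28895 = 149 - 28895 = -28746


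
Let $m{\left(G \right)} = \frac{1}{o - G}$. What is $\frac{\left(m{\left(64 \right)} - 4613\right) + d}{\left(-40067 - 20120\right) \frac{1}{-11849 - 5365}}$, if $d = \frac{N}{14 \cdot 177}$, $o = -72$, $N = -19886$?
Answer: $- \frac{2233982537491}{1690291708} \approx -1321.7$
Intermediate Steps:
$d = - \frac{9943}{1239}$ ($d = - \frac{19886}{14 \cdot 177} = - \frac{19886}{2478} = \left(-19886\right) \frac{1}{2478} = - \frac{9943}{1239} \approx -8.025$)
$m{\left(G \right)} = \frac{1}{-72 - G}$
$\frac{\left(m{\left(64 \right)} - 4613\right) + d}{\left(-40067 - 20120\right) \frac{1}{-11849 - 5365}} = \frac{\left(- \frac{1}{72 + 64} - 4613\right) - \frac{9943}{1239}}{\left(-40067 - 20120\right) \frac{1}{-11849 - 5365}} = \frac{\left(- \frac{1}{136} - 4613\right) - \frac{9943}{1239}}{\left(-60187\right) \frac{1}{-17214}} = \frac{\left(\left(-1\right) \frac{1}{136} - 4613\right) - \frac{9943}{1239}}{\left(-60187\right) \left(- \frac{1}{17214}\right)} = \frac{\left(- \frac{1}{136} - 4613\right) - \frac{9943}{1239}}{\frac{60187}{17214}} = \left(- \frac{627369}{136} - \frac{9943}{1239}\right) \frac{17214}{60187} = \left(- \frac{778662439}{168504}\right) \frac{17214}{60187} = - \frac{2233982537491}{1690291708}$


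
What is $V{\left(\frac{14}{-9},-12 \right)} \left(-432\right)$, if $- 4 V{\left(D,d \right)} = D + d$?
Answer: $-1464$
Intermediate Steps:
$V{\left(D,d \right)} = - \frac{D}{4} - \frac{d}{4}$ ($V{\left(D,d \right)} = - \frac{D + d}{4} = - \frac{D}{4} - \frac{d}{4}$)
$V{\left(\frac{14}{-9},-12 \right)} \left(-432\right) = \left(- \frac{14 \frac{1}{-9}}{4} - -3\right) \left(-432\right) = \left(- \frac{14 \left(- \frac{1}{9}\right)}{4} + 3\right) \left(-432\right) = \left(\left(- \frac{1}{4}\right) \left(- \frac{14}{9}\right) + 3\right) \left(-432\right) = \left(\frac{7}{18} + 3\right) \left(-432\right) = \frac{61}{18} \left(-432\right) = -1464$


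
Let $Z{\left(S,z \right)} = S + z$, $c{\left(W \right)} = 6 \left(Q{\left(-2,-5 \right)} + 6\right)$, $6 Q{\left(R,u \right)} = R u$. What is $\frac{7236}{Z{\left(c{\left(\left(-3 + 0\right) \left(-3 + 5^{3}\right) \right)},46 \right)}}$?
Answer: $\frac{1809}{23} \approx 78.652$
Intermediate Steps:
$Q{\left(R,u \right)} = \frac{R u}{6}$
$c{\left(W \right)} = 46$ ($c{\left(W \right)} = 6 \left(\frac{1}{6} \left(-2\right) \left(-5\right) + 6\right) = 6 \left(\frac{5}{3} + 6\right) = 6 \cdot \frac{23}{3} = 46$)
$\frac{7236}{Z{\left(c{\left(\left(-3 + 0\right) \left(-3 + 5^{3}\right) \right)},46 \right)}} = \frac{7236}{46 + 46} = \frac{7236}{92} = 7236 \cdot \frac{1}{92} = \frac{1809}{23}$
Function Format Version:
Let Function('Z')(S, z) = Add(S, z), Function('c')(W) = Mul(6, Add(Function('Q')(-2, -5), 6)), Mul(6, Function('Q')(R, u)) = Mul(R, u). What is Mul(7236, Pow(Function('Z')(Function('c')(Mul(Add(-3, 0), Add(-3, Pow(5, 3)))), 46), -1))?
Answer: Rational(1809, 23) ≈ 78.652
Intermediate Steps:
Function('Q')(R, u) = Mul(Rational(1, 6), R, u) (Function('Q')(R, u) = Mul(Rational(1, 6), Mul(R, u)) = Mul(Rational(1, 6), R, u))
Function('c')(W) = 46 (Function('c')(W) = Mul(6, Add(Mul(Rational(1, 6), -2, -5), 6)) = Mul(6, Add(Rational(5, 3), 6)) = Mul(6, Rational(23, 3)) = 46)
Mul(7236, Pow(Function('Z')(Function('c')(Mul(Add(-3, 0), Add(-3, Pow(5, 3)))), 46), -1)) = Mul(7236, Pow(Add(46, 46), -1)) = Mul(7236, Pow(92, -1)) = Mul(7236, Rational(1, 92)) = Rational(1809, 23)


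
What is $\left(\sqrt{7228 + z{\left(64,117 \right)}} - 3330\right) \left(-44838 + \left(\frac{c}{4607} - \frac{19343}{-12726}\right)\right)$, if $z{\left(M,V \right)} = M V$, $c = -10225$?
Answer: $\frac{486334262928025}{3257149} - \frac{2628833853665 \sqrt{3679}}{29314341} \approx 1.4387 \cdot 10^{8}$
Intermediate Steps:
$\left(\sqrt{7228 + z{\left(64,117 \right)}} - 3330\right) \left(-44838 + \left(\frac{c}{4607} - \frac{19343}{-12726}\right)\right) = \left(\sqrt{7228 + 64 \cdot 117} - 3330\right) \left(-44838 - \left(- \frac{19343}{12726} + \frac{10225}{4607}\right)\right) = \left(\sqrt{7228 + 7488} - 3330\right) \left(-44838 - \frac{41010149}{58628682}\right) = \left(\sqrt{14716} - 3330\right) \left(-44838 + \left(- \frac{10225}{4607} + \frac{19343}{12726}\right)\right) = \left(2 \sqrt{3679} - 3330\right) \left(-44838 - \frac{41010149}{58628682}\right) = \left(-3330 + 2 \sqrt{3679}\right) \left(- \frac{2628833853665}{58628682}\right) = \frac{486334262928025}{3257149} - \frac{2628833853665 \sqrt{3679}}{29314341}$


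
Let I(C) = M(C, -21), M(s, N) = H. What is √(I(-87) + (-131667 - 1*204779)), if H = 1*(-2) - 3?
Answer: I*√336451 ≈ 580.04*I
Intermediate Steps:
H = -5 (H = -2 - 3 = -5)
M(s, N) = -5
I(C) = -5
√(I(-87) + (-131667 - 1*204779)) = √(-5 + (-131667 - 1*204779)) = √(-5 + (-131667 - 204779)) = √(-5 - 336446) = √(-336451) = I*√336451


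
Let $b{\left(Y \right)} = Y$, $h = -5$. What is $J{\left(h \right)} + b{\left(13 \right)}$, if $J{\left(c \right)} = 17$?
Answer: $30$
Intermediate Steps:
$J{\left(h \right)} + b{\left(13 \right)} = 17 + 13 = 30$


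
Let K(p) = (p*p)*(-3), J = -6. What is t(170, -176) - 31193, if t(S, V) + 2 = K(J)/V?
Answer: -1372553/44 ≈ -31194.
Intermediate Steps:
K(p) = -3*p**2 (K(p) = p**2*(-3) = -3*p**2)
t(S, V) = -2 - 108/V (t(S, V) = -2 + (-3*(-6)**2)/V = -2 + (-3*36)/V = -2 - 108/V)
t(170, -176) - 31193 = (-2 - 108/(-176)) - 31193 = (-2 - 108*(-1/176)) - 31193 = (-2 + 27/44) - 31193 = -61/44 - 31193 = -1372553/44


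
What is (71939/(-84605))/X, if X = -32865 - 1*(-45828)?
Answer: -71939/1096734615 ≈ -6.5594e-5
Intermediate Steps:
X = 12963 (X = -32865 + 45828 = 12963)
(71939/(-84605))/X = (71939/(-84605))/12963 = (71939*(-1/84605))*(1/12963) = -71939/84605*1/12963 = -71939/1096734615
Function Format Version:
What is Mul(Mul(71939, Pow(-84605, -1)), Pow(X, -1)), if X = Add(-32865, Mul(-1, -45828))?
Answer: Rational(-71939, 1096734615) ≈ -6.5594e-5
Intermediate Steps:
X = 12963 (X = Add(-32865, 45828) = 12963)
Mul(Mul(71939, Pow(-84605, -1)), Pow(X, -1)) = Mul(Mul(71939, Pow(-84605, -1)), Pow(12963, -1)) = Mul(Mul(71939, Rational(-1, 84605)), Rational(1, 12963)) = Mul(Rational(-71939, 84605), Rational(1, 12963)) = Rational(-71939, 1096734615)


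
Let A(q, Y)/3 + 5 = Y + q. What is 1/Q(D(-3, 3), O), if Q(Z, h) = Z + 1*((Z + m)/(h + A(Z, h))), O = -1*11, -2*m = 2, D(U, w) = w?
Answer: 25/74 ≈ 0.33784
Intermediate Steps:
m = -1 (m = -1/2*2 = -1)
A(q, Y) = -15 + 3*Y + 3*q (A(q, Y) = -15 + 3*(Y + q) = -15 + (3*Y + 3*q) = -15 + 3*Y + 3*q)
O = -11
Q(Z, h) = Z + (-1 + Z)/(-15 + 3*Z + 4*h) (Q(Z, h) = Z + 1*((Z - 1)/(h + (-15 + 3*h + 3*Z))) = Z + 1*((-1 + Z)/(h + (-15 + 3*Z + 3*h))) = Z + 1*((-1 + Z)/(-15 + 3*Z + 4*h)) = Z + (-1 + Z)/(-15 + 3*Z + 4*h))
1/Q(D(-3, 3), O) = 1/((-1 + 3 + 3*(-11) + 3*3*(-5 + 3 - 11))/(-15 + 3*3 + 4*(-11))) = 1/((-1 + 3 - 33 + 3*3*(-13))/(-15 + 9 - 44)) = 1/((-1 + 3 - 33 - 117)/(-50)) = 1/(-1/50*(-148)) = 1/(74/25) = 25/74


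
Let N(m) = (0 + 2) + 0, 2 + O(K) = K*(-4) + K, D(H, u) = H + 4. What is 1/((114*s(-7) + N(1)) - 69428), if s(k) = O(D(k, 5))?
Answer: -1/68628 ≈ -1.4571e-5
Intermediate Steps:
D(H, u) = 4 + H
O(K) = -2 - 3*K (O(K) = -2 + (K*(-4) + K) = -2 + (-4*K + K) = -2 - 3*K)
s(k) = -14 - 3*k (s(k) = -2 - 3*(4 + k) = -2 + (-12 - 3*k) = -14 - 3*k)
N(m) = 2 (N(m) = 2 + 0 = 2)
1/((114*s(-7) + N(1)) - 69428) = 1/((114*(-14 - 3*(-7)) + 2) - 69428) = 1/((114*(-14 + 21) + 2) - 69428) = 1/((114*7 + 2) - 69428) = 1/((798 + 2) - 69428) = 1/(800 - 69428) = 1/(-68628) = -1/68628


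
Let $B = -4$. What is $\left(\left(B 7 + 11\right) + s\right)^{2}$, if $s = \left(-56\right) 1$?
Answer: $5329$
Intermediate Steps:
$s = -56$
$\left(\left(B 7 + 11\right) + s\right)^{2} = \left(\left(\left(-4\right) 7 + 11\right) - 56\right)^{2} = \left(\left(-28 + 11\right) - 56\right)^{2} = \left(-17 - 56\right)^{2} = \left(-73\right)^{2} = 5329$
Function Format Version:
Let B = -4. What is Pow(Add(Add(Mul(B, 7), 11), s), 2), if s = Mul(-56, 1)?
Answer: 5329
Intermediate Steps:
s = -56
Pow(Add(Add(Mul(B, 7), 11), s), 2) = Pow(Add(Add(Mul(-4, 7), 11), -56), 2) = Pow(Add(Add(-28, 11), -56), 2) = Pow(Add(-17, -56), 2) = Pow(-73, 2) = 5329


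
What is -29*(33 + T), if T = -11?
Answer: -638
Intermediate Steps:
-29*(33 + T) = -29*(33 - 11) = -29*22 = -638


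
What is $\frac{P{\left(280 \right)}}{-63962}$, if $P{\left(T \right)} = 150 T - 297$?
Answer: $- \frac{41703}{63962} \approx -0.652$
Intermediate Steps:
$P{\left(T \right)} = -297 + 150 T$
$\frac{P{\left(280 \right)}}{-63962} = \frac{-297 + 150 \cdot 280}{-63962} = \left(-297 + 42000\right) \left(- \frac{1}{63962}\right) = 41703 \left(- \frac{1}{63962}\right) = - \frac{41703}{63962}$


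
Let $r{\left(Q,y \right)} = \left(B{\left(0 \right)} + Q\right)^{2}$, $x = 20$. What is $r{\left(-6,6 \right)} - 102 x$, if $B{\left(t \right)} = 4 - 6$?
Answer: $-1976$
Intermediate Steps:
$B{\left(t \right)} = -2$ ($B{\left(t \right)} = 4 - 6 = -2$)
$r{\left(Q,y \right)} = \left(-2 + Q\right)^{2}$
$r{\left(-6,6 \right)} - 102 x = \left(-2 - 6\right)^{2} - 2040 = \left(-8\right)^{2} - 2040 = 64 - 2040 = -1976$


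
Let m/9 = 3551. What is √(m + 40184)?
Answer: √72143 ≈ 268.59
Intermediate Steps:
m = 31959 (m = 9*3551 = 31959)
√(m + 40184) = √(31959 + 40184) = √72143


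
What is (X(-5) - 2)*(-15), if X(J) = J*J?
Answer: -345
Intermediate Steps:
X(J) = J**2
(X(-5) - 2)*(-15) = ((-5)**2 - 2)*(-15) = (25 - 2)*(-15) = 23*(-15) = -345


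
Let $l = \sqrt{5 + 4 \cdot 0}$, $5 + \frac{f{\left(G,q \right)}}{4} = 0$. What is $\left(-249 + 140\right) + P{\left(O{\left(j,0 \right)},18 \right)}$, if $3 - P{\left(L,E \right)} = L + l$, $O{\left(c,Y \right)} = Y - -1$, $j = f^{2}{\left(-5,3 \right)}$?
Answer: $-107 - \sqrt{5} \approx -109.24$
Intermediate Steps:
$f{\left(G,q \right)} = -20$ ($f{\left(G,q \right)} = -20 + 4 \cdot 0 = -20 + 0 = -20$)
$j = 400$ ($j = \left(-20\right)^{2} = 400$)
$l = \sqrt{5}$ ($l = \sqrt{5 + 0} = \sqrt{5} \approx 2.2361$)
$O{\left(c,Y \right)} = 1 + Y$ ($O{\left(c,Y \right)} = Y + 1 = 1 + Y$)
$P{\left(L,E \right)} = 3 - L - \sqrt{5}$ ($P{\left(L,E \right)} = 3 - \left(L + \sqrt{5}\right) = 3 - L - \sqrt{5}$)
$\left(-249 + 140\right) + P{\left(O{\left(j,0 \right)},18 \right)} = \left(-249 + 140\right) - \left(-2 + \sqrt{5}\right) = -109 - \left(-2 + \sqrt{5}\right) = -109 + \left(2 - \sqrt{5}\right) = -107 - \sqrt{5}$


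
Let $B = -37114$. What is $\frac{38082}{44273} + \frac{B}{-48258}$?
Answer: $\frac{248636377}{152609031} \approx 1.6292$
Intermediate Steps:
$\frac{38082}{44273} + \frac{B}{-48258} = \frac{38082}{44273} - \frac{37114}{-48258} = 38082 \cdot \frac{1}{44273} - - \frac{2651}{3447} = \frac{38082}{44273} + \frac{2651}{3447} = \frac{248636377}{152609031}$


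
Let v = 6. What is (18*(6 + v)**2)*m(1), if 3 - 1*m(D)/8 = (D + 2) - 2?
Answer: 41472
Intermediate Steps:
m(D) = 24 - 8*D (m(D) = 24 - 8*((D + 2) - 2) = 24 - 8*((2 + D) - 2) = 24 - 8*D)
(18*(6 + v)**2)*m(1) = (18*(6 + 6)**2)*(24 - 8*1) = (18*12**2)*(24 - 8) = (18*144)*16 = 2592*16 = 41472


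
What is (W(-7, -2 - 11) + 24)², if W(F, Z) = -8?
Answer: 256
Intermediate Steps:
(W(-7, -2 - 11) + 24)² = (-8 + 24)² = 16² = 256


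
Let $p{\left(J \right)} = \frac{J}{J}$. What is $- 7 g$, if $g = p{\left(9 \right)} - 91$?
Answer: $630$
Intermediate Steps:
$p{\left(J \right)} = 1$
$g = -90$ ($g = 1 - 91 = -90$)
$- 7 g = \left(-7\right) \left(-90\right) = 630$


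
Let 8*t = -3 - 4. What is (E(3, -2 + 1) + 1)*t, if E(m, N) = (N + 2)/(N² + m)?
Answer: -35/32 ≈ -1.0938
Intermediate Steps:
t = -7/8 (t = (-3 - 4)/8 = (⅛)*(-7) = -7/8 ≈ -0.87500)
E(m, N) = (2 + N)/(m + N²)
(E(3, -2 + 1) + 1)*t = ((2 + (-2 + 1))/(3 + (-2 + 1)²) + 1)*(-7/8) = ((2 - 1)/(3 + (-1)²) + 1)*(-7/8) = (1/(3 + 1) + 1)*(-7/8) = (1/4 + 1)*(-7/8) = ((¼)*1 + 1)*(-7/8) = (¼ + 1)*(-7/8) = (5/4)*(-7/8) = -35/32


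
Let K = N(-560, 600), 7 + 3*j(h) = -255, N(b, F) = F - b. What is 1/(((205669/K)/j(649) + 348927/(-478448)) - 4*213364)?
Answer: -4544059880/3878167708059623 ≈ -1.1717e-6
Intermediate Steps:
j(h) = -262/3 (j(h) = -7/3 + (1/3)*(-255) = -7/3 - 85 = -262/3)
K = 1160 (K = 600 - 1*(-560) = 600 + 560 = 1160)
1/(((205669/K)/j(649) + 348927/(-478448)) - 4*213364) = 1/(((205669/1160)/(-262/3) + 348927/(-478448)) - 4*213364) = 1/(((205669*(1/1160))*(-3/262) + 348927*(-1/478448)) - 853456) = 1/(((205669/1160)*(-3/262) - 348927/478448) - 853456) = 1/((-617007/303920 - 348927/478448) - 853456) = 1/(-12539114343/4544059880 - 853456) = 1/(-3878167708059623/4544059880) = -4544059880/3878167708059623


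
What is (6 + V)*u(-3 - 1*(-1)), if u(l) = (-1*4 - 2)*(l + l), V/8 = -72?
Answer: -13680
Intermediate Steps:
V = -576 (V = 8*(-72) = -576)
u(l) = -12*l (u(l) = (-4 - 2)*(2*l) = -12*l)
(6 + V)*u(-3 - 1*(-1)) = (6 - 576)*(-12*(-3 - 1*(-1))) = -(-6840)*(-3 + 1) = -(-6840)*(-2) = -570*24 = -13680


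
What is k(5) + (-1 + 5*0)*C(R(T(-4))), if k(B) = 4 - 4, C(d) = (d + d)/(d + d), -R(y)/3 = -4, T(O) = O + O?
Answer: -1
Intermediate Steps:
T(O) = 2*O
R(y) = 12 (R(y) = -3*(-4) = 12)
C(d) = 1 (C(d) = (2*d)/((2*d)) = (2*d)*(1/(2*d)) = 1)
k(B) = 0
k(5) + (-1 + 5*0)*C(R(T(-4))) = 0 + (-1 + 5*0)*1 = 0 + (-1 + 0)*1 = 0 - 1*1 = 0 - 1 = -1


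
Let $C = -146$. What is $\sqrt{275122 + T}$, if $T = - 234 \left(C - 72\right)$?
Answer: $\sqrt{326134} \approx 571.08$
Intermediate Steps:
$T = 51012$ ($T = - 234 \left(-146 - 72\right) = \left(-234\right) \left(-218\right) = 51012$)
$\sqrt{275122 + T} = \sqrt{275122 + 51012} = \sqrt{326134}$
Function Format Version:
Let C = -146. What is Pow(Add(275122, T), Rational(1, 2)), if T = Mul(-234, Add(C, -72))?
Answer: Pow(326134, Rational(1, 2)) ≈ 571.08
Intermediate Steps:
T = 51012 (T = Mul(-234, Add(-146, -72)) = Mul(-234, -218) = 51012)
Pow(Add(275122, T), Rational(1, 2)) = Pow(Add(275122, 51012), Rational(1, 2)) = Pow(326134, Rational(1, 2))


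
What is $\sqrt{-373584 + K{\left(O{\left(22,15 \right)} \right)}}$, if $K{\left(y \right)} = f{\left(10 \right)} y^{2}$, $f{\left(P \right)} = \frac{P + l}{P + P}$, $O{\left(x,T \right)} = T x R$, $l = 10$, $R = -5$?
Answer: $2 \sqrt{587229} \approx 1532.6$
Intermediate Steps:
$O{\left(x,T \right)} = - 5 T x$ ($O{\left(x,T \right)} = T x \left(-5\right) = - 5 T x$)
$f{\left(P \right)} = \frac{10 + P}{2 P}$ ($f{\left(P \right)} = \frac{P + 10}{P + P} = \frac{10 + P}{2 P}$)
$K{\left(y \right)} = y^{2}$ ($K{\left(y \right)} = \frac{10 + 10}{2 \cdot 10} y^{2} = \frac{1}{2} \cdot \frac{1}{10} \cdot 20 y^{2} = 1 y^{2} = y^{2}$)
$\sqrt{-373584 + K{\left(O{\left(22,15 \right)} \right)}} = \sqrt{-373584 + \left(\left(-5\right) 15 \cdot 22\right)^{2}} = \sqrt{-373584 + \left(-1650\right)^{2}} = \sqrt{-373584 + 2722500} = \sqrt{2348916} = 2 \sqrt{587229}$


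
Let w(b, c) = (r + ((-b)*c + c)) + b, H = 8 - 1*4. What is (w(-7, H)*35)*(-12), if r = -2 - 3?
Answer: -8400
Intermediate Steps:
H = 4 (H = 8 - 4 = 4)
r = -5
w(b, c) = -5 + b + c - b*c (w(b, c) = (-5 + ((-b)*c + c)) + b = (-5 + (-b*c + c)) + b = (-5 + (c - b*c)) + b = (-5 + c - b*c) + b = -5 + b + c - b*c)
(w(-7, H)*35)*(-12) = ((-5 - 7 + 4 - 1*(-7)*4)*35)*(-12) = ((-5 - 7 + 4 + 28)*35)*(-12) = (20*35)*(-12) = 700*(-12) = -8400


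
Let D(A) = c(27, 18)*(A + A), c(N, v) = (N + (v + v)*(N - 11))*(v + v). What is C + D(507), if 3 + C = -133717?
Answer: 21878192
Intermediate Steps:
C = -133720 (C = -3 - 133717 = -133720)
c(N, v) = 2*v*(N + 2*v*(-11 + N)) (c(N, v) = (N + (2*v)*(-11 + N))*(2*v) = (N + 2*v*(-11 + N))*(2*v) = 2*v*(N + 2*v*(-11 + N)))
D(A) = 43416*A (D(A) = (2*18*(27 - 22*18 + 2*27*18))*(A + A) = (2*18*(27 - 396 + 972))*(2*A) = (2*18*603)*(2*A) = 21708*(2*A) = 43416*A)
C + D(507) = -133720 + 43416*507 = -133720 + 22011912 = 21878192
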